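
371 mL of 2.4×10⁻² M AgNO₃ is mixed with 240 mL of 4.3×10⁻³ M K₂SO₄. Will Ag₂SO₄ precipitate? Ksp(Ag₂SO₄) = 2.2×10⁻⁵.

No

After mixing, V = 371 mL + 240 mL = 611 mL.
[Ag⁺] = (2.4×10⁻²)(371)/611 = 1.5×10⁻² M
[SO₄²⁻] = (4.3×10⁻³)(240)/611 = 1.7×10⁻³ M
Q = [Ag⁺]^2[SO₄²⁻] = 3.6×10⁻⁷
Q = 3.6×10⁻⁷ < Ksp = 2.2×10⁻⁵, so the solution is unsaturated and no precipitate forms.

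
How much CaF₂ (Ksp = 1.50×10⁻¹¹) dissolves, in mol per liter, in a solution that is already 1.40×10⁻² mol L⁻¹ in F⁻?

7.65×10⁻⁸ M

CaF₂(s) ⇌ Ca²⁺(aq) + 2 F⁻(aq)
F⁻ is already present at 1.40×10⁻² mol L⁻¹. If s mol/L of CaF₂ dissolves, [Ca²⁺] = s while [F⁻] ≈ 1.40×10⁻² mol L⁻¹.
Ksp = [Ca²⁺][F⁻]^2 = s(1.40×10⁻²)^2
s = 1.50×10⁻¹¹ / (1.40×10⁻²)^2 = 7.65×10⁻⁸
s = 7.65×10⁻⁸ mol L⁻¹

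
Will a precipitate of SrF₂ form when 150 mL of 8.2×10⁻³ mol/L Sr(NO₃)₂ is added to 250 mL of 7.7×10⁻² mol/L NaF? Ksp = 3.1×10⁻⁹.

Yes

After mixing, V = 150 mL + 250 mL = 400 mL.
[Sr²⁺] = (8.2×10⁻³)(150)/400 = 3.1×10⁻³ mol/L
[F⁻] = (7.7×10⁻²)(250)/400 = 4.8×10⁻² mol/L
Q = [Sr²⁺][F⁻]^2 = 7.1×10⁻⁶
Since Q (7.1×10⁻⁶) exceeds Ksp (3.1×10⁻⁹), SrF₂ will precipitate.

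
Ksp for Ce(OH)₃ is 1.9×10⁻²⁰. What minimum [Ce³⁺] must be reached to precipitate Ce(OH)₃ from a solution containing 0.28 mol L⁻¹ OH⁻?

8.7×10⁻¹⁹ M

Precipitation begins when Q = Ksp.
Ce(OH)₃(s) ⇌ Ce³⁺(aq) + 3 OH⁻(aq)
Ksp = [Ce³⁺][OH⁻]^3 = [Ce³⁺](0.28)^3
[Ce³⁺] = 1.9×10⁻²⁰ / (0.28)^3 = 8.7×10⁻¹⁹
[Ce³⁺] = 8.7×10⁻¹⁹ mol L⁻¹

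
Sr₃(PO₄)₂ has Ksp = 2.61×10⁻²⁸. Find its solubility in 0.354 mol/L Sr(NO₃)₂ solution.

3.84×10⁻¹⁴ M

Sr₃(PO₄)₂(s) ⇌ 3 Sr²⁺(aq) + 2 PO₄³⁻(aq)
The solution already contains Sr²⁺ at 0.354 mol/L. Let s be the molar solubility of Sr₃(PO₄)₂.
[Sr²⁺] ≈ 0.354 mol/L (common ion dominates); [PO₄³⁻] = 2s.
Ksp = [Sr²⁺]^3[PO₄³⁻]^2 = (0.354)^3(2s)^2
(2s)^2 = 2.61×10⁻²⁸ / (0.354)^3 = 5.88×10⁻²⁷
s = 3.84×10⁻¹⁴ mol/L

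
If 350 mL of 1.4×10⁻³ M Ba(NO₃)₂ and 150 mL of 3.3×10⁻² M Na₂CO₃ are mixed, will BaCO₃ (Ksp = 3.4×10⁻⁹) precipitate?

Yes

After mixing, V = 350 mL + 150 mL = 500 mL.
[Ba²⁺] = (1.4×10⁻³)(350)/500 = 9.8×10⁻⁴ M
[CO₃²⁻] = (3.3×10⁻²)(150)/500 = 9.9×10⁻³ M
Q = [Ba²⁺][CO₃²⁻] = 9.7×10⁻⁶
Because Q > Ksp (9.7×10⁻⁶ vs 3.4×10⁻⁹), a precipitate of BaCO₃ forms.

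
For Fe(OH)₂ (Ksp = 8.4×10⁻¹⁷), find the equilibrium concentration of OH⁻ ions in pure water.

Fe(OH)₂(s) ⇌ Fe²⁺(aq) + 2 OH⁻(aq)
Let s be the molar solubility. Then [Fe²⁺] = s and [OH⁻] = 2s.
Ksp = [Fe²⁺][OH⁻]^2 = s · (2s)^2 = 4s^3 = 8.4×10⁻¹⁷
s = 2.8×10⁻⁶ mol/L
[OH⁻] = 2s = 5.5×10⁻⁶ mol/L

5.5×10⁻⁶ M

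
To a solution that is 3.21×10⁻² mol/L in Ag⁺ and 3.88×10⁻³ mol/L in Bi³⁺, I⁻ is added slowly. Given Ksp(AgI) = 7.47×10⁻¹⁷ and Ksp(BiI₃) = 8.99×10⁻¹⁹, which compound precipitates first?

AgI

Precipitation begins when Q = Ksp.
For AgI: [I⁻] = (Ksp/[Ag⁺]) = 2.33×10⁻¹⁵ mol/L
For BiI₃: [I⁻] = (Ksp/[Bi³⁺])^(1/3) = 6.14×10⁻⁶ mol/L
AgI requires the lower [I⁻], so it precipitates first.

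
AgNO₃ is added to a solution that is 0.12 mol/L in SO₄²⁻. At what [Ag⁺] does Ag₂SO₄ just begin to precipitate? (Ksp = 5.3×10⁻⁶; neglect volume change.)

Precipitation of each salt begins when its ion product equals Ksp.
Ag₂SO₄(s) ⇌ 2 Ag⁺(aq) + SO₄²⁻(aq)
Ksp = [Ag⁺]^2[SO₄²⁻] = [Ag⁺]^2(0.12)
[Ag⁺]^2 = 5.3×10⁻⁶ / (0.12) = 4.4×10⁻⁵
[Ag⁺] = 6.6×10⁻³ mol/L

6.6×10⁻³ M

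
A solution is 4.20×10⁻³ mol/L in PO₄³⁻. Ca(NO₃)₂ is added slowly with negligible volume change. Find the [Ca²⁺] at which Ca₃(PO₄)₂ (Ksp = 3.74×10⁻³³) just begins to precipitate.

5.96×10⁻¹⁰ M

Each salt precipitates once Q = Ksp for that salt.
Ca₃(PO₄)₂(s) ⇌ 3 Ca²⁺(aq) + 2 PO₄³⁻(aq)
Ksp = [Ca²⁺]^3[PO₄³⁻]^2 = [Ca²⁺]^3(4.20×10⁻³)^2
[Ca²⁺]^3 = 3.74×10⁻³³ / (4.20×10⁻³)^2 = 2.12×10⁻²⁸
[Ca²⁺] = 5.96×10⁻¹⁰ mol/L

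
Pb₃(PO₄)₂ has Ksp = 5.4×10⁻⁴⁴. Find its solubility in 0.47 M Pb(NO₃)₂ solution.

3.6×10⁻²² M

Pb₃(PO₄)₂(s) ⇌ 3 Pb²⁺(aq) + 2 PO₄³⁻(aq)
Let s be the solubility of Pb₃(PO₄)₂ here. The common ion gives [Pb²⁺] ≈ 0.47 M, and [PO₄³⁻] = 2s.
Ksp = [Pb²⁺]^3[PO₄³⁻]^2 = (0.47)^3(2s)^2
(2s)^2 = 5.4×10⁻⁴⁴ / (0.47)^3 = 5.2×10⁻⁴³
s = 3.6×10⁻²² M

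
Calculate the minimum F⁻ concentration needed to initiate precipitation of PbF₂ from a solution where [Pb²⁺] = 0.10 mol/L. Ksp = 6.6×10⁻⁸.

8.1×10⁻⁴ M

Precipitation begins when Q = Ksp.
PbF₂(s) ⇌ Pb²⁺(aq) + 2 F⁻(aq)
Ksp = [Pb²⁺][F⁻]^2 = [F⁻]^2(0.10)
[F⁻]^2 = 6.6×10⁻⁸ / (0.10) = 6.6×10⁻⁷
[F⁻] = 8.1×10⁻⁴ mol/L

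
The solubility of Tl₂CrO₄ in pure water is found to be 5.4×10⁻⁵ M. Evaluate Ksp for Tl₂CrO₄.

Ksp = 6.3×10⁻¹³

Tl₂CrO₄(s) ⇌ 2 Tl⁺(aq) + CrO₄²⁻(aq)
Let s be the molar solubility. Then [Tl⁺] = 2s and [CrO₄²⁻] = s.
Ksp = [Tl⁺]^2[CrO₄²⁻] = (2s)^2 · s = 4s^3
Ksp = 4 × (5.4×10⁻⁵)^3 = 6.3×10⁻¹³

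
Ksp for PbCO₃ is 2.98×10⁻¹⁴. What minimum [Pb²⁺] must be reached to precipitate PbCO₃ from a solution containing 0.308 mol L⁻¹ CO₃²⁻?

9.68×10⁻¹⁴ M

The threshold for precipitation is Q = Ksp.
PbCO₃(s) ⇌ Pb²⁺(aq) + CO₃²⁻(aq)
Ksp = [Pb²⁺][CO₃²⁻] = [Pb²⁺](0.308)
[Pb²⁺] = 2.98×10⁻¹⁴ / (0.308) = 9.68×10⁻¹⁴
[Pb²⁺] = 9.68×10⁻¹⁴ mol L⁻¹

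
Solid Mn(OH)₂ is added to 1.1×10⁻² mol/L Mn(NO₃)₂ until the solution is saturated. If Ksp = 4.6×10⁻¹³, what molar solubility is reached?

3.2×10⁻⁶ M

Mn(OH)₂(s) ⇌ Mn²⁺(aq) + 2 OH⁻(aq)
Let s be the solubility of Mn(OH)₂ here. The common ion gives [Mn²⁺] ≈ 1.1×10⁻² mol/L, and [OH⁻] = 2s.
Ksp = [Mn²⁺][OH⁻]^2 = (1.1×10⁻²)(2s)^2
(2s)^2 = 4.6×10⁻¹³ / (1.1×10⁻²) = 4.2×10⁻¹¹
s = 3.2×10⁻⁶ mol/L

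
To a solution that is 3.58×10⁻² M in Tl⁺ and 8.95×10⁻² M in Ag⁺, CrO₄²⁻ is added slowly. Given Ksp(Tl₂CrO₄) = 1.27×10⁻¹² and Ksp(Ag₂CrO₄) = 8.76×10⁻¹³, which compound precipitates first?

Ag₂CrO₄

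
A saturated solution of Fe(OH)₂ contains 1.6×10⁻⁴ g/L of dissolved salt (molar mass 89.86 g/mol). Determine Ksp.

Ksp = 2.3×10⁻¹⁷

Convert to molarity: s = 1.6×10⁻⁴ / 89.86 = 1.781×10⁻⁶ mol/L
Fe(OH)₂(s) ⇌ Fe²⁺(aq) + 2 OH⁻(aq)
If s mol/L of Fe(OH)₂ dissolves, [Fe²⁺] = s and [OH⁻] = 2s.
Ksp = [Fe²⁺][OH⁻]^2 = s · (2s)^2 = 4s^3
Ksp = 4 × (1.781×10⁻⁶)^3 = 2.3×10⁻¹⁷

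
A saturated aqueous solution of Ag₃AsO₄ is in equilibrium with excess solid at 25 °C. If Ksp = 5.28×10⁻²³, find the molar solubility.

1.18×10⁻⁶ M

Ag₃AsO₄(s) ⇌ 3 Ag⁺(aq) + AsO₄³⁻(aq)
If s mol/L of Ag₃AsO₄ dissolves, [Ag⁺] = 3s and [AsO₄³⁻] = s.
Ksp = [Ag⁺]^3[AsO₄³⁻] = (3s)^3 · s = 27s^4
27s^4 = 5.28×10⁻²³  ⇒  s^4 = 1.96×10⁻²⁴
s = (1.96×10⁻²⁴)^(1/4) = 1.18×10⁻⁶ mol/L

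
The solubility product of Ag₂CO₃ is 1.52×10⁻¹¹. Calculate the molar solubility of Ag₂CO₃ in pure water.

Ag₂CO₃(s) ⇌ 2 Ag⁺(aq) + CO₃²⁻(aq)
With molar solubility s: [Ag⁺] = 2s, [CO₃²⁻] = s.
Ksp = [Ag⁺]^2[CO₃²⁻] = (2s)^2 · s = 4s^3
4s^3 = 1.52×10⁻¹¹  ⇒  s^3 = 3.80×10⁻¹²
Taking the 3rd root, s = 1.56×10⁻⁴ M.

1.56×10⁻⁴ M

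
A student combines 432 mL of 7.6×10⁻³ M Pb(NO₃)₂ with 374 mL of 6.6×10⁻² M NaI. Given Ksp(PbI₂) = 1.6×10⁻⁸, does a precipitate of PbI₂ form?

Total volume after mixing = 432 + 374 = 806 mL.
[Pb²⁺] = (7.6×10⁻³)(432)/806 = 4.1×10⁻³ M
[I⁻] = (6.6×10⁻²)(374)/806 = 3.1×10⁻² M
Q = [Pb²⁺][I⁻]^2 = 3.8×10⁻⁶
Because Q > Ksp (3.8×10⁻⁶ vs 1.6×10⁻⁸), a precipitate of PbI₂ forms.

Yes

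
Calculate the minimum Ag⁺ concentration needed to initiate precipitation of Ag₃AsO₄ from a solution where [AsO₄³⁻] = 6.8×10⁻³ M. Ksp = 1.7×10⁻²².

Each salt precipitates once Q = Ksp for that salt.
Ag₃AsO₄(s) ⇌ 3 Ag⁺(aq) + AsO₄³⁻(aq)
Ksp = [Ag⁺]^3[AsO₄³⁻] = [Ag⁺]^3(6.8×10⁻³)
[Ag⁺]^3 = 1.7×10⁻²² / (6.8×10⁻³) = 2.5×10⁻²⁰
[Ag⁺] = 2.9×10⁻⁷ M

2.9×10⁻⁷ M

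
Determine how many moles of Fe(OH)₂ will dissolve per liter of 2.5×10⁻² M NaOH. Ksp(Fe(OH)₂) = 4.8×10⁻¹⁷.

7.7×10⁻¹⁴ M

Fe(OH)₂(s) ⇌ Fe²⁺(aq) + 2 OH⁻(aq)
OH⁻ is already present at 2.5×10⁻² M. If s mol/L of Fe(OH)₂ dissolves, [Fe²⁺] = s while [OH⁻] ≈ 2.5×10⁻² M.
Ksp = [Fe²⁺][OH⁻]^2 = s(2.5×10⁻²)^2
s = 4.8×10⁻¹⁷ / (2.5×10⁻²)^2 = 7.7×10⁻¹⁴
s = 7.7×10⁻¹⁴ M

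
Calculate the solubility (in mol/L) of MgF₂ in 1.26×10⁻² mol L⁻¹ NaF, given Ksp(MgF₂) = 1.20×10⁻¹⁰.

MgF₂(s) ⇌ Mg²⁺(aq) + 2 F⁻(aq)
F⁻ is already present at 1.26×10⁻² mol L⁻¹. If s mol/L of MgF₂ dissolves, [Mg²⁺] = s while [F⁻] ≈ 1.26×10⁻² mol L⁻¹.
Ksp = [Mg²⁺][F⁻]^2 = s(1.26×10⁻²)^2
s = 1.20×10⁻¹⁰ / (1.26×10⁻²)^2 = 7.56×10⁻⁷
s = 7.56×10⁻⁷ mol L⁻¹

7.56×10⁻⁷ M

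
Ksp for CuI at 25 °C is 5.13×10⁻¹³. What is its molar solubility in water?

CuI(s) ⇌ Cu⁺(aq) + I⁻(aq)
For each mole of CuI that dissolves per liter, [Cu⁺] = s and [I⁻] = s; let s denote this solubility.
Ksp = [Cu⁺][I⁻] = s · s = s^2
s^2 = 5.13×10⁻¹³
Taking the 2nd root, s = 7.16×10⁻⁷ M.

7.16×10⁻⁷ M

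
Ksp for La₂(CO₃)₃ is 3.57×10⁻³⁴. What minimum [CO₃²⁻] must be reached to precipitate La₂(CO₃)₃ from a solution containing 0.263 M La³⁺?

1.73×10⁻¹¹ M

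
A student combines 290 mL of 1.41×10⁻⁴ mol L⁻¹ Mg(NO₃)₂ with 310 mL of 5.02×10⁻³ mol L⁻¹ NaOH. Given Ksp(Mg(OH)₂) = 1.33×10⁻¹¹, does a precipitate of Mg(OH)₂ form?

Yes

Total volume after mixing = 290 + 310 = 600 mL.
[Mg²⁺] = (1.41×10⁻⁴)(290)/600 = 6.82×10⁻⁵ mol L⁻¹
[OH⁻] = (5.02×10⁻³)(310)/600 = 2.59×10⁻³ mol L⁻¹
Q = [Mg²⁺][OH⁻]^2 = 4.58×10⁻¹⁰
Q = 4.58×10⁻¹⁰ > Ksp = 1.33×10⁻¹¹, so the solution is supersaturated and Mg(OH)₂ precipitates.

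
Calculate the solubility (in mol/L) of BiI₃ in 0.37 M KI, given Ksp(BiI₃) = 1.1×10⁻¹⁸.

BiI₃(s) ⇌ Bi³⁺(aq) + 3 I⁻(aq)
Let s be the solubility of BiI₃ here. The common ion gives [I⁻] ≈ 0.37 M, and [Bi³⁺] = s.
Ksp = [Bi³⁺][I⁻]^3 = s(0.37)^3
s = 1.1×10⁻¹⁸ / (0.37)^3 = 2.2×10⁻¹⁷
s = 2.2×10⁻¹⁷ M

2.2×10⁻¹⁷ M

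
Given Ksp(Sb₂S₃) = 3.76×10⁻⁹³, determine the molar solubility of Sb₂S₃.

1.28×10⁻¹⁹ M

Sb₂S₃(s) ⇌ 2 Sb³⁺(aq) + 3 S²⁻(aq)
If s mol/L of Sb₂S₃ dissolves, [Sb³⁺] = 2s and [S²⁻] = 3s.
Ksp = [Sb³⁺]^2[S²⁻]^3 = (2s)^2 · (3s)^3 = 108s^5
108s^5 = 3.76×10⁻⁹³  ⇒  s^5 = 3.48×10⁻⁹⁵
s = 1.28×10⁻¹⁹ M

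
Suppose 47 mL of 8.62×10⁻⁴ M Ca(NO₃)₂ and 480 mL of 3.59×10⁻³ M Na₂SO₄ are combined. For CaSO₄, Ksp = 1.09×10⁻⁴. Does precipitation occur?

No

After mixing, V = 47 mL + 480 mL = 527 mL.
[Ca²⁺] = (8.62×10⁻⁴)(47)/527 = 7.69×10⁻⁵ M
[SO₄²⁻] = (3.59×10⁻³)(480)/527 = 3.27×10⁻³ M
Q = [Ca²⁺][SO₄²⁻] = 2.51×10⁻⁷
Q < Ksp (2.51×10⁻⁷ vs 1.09×10⁻⁴); the solution remains unsaturated and no precipitate forms.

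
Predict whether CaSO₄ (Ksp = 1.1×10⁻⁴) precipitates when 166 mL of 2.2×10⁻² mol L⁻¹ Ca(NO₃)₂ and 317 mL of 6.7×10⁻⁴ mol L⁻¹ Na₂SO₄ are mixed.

After mixing, V = 166 mL + 317 mL = 483 mL.
[Ca²⁺] = (2.2×10⁻²)(166)/483 = 7.6×10⁻³ mol L⁻¹
[SO₄²⁻] = (6.7×10⁻⁴)(317)/483 = 4.4×10⁻⁴ mol L⁻¹
Q = [Ca²⁺][SO₄²⁻] = 3.3×10⁻⁶
Q < Ksp (3.3×10⁻⁶ vs 1.1×10⁻⁴); the solution remains unsaturated and no precipitate forms.

No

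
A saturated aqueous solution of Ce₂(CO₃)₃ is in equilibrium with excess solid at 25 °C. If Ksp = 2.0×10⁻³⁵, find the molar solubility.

4.5×10⁻⁸ M

Ce₂(CO₃)₃(s) ⇌ 2 Ce³⁺(aq) + 3 CO₃²⁻(aq)
Let s be the molar solubility. Then [Ce³⁺] = 2s and [CO₃²⁻] = 3s.
Ksp = [Ce³⁺]^2[CO₃²⁻]^3 = (2s)^2 · (3s)^3 = 108s^5
108s^5 = 2.0×10⁻³⁵  ⇒  s^5 = 1.9×10⁻³⁷
s = 4.5×10⁻⁸ mol/L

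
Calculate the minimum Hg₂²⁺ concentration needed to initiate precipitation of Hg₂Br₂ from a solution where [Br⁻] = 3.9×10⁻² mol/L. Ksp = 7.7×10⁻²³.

5.1×10⁻²⁰ M

A salt starts to precipitate once the ion product Q reaches its Ksp.
Hg₂Br₂(s) ⇌ Hg₂²⁺(aq) + 2 Br⁻(aq)
Ksp = [Hg₂²⁺][Br⁻]^2 = [Hg₂²⁺](3.9×10⁻²)^2
[Hg₂²⁺] = 7.7×10⁻²³ / (3.9×10⁻²)^2 = 5.1×10⁻²⁰
[Hg₂²⁺] = 5.1×10⁻²⁰ mol/L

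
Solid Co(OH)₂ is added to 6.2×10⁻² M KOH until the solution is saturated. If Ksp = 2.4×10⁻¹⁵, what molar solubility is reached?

Co(OH)₂(s) ⇌ Co²⁺(aq) + 2 OH⁻(aq)
OH⁻ is already present at 6.2×10⁻² M. If s mol/L of Co(OH)₂ dissolves, [Co²⁺] = s while [OH⁻] ≈ 6.2×10⁻² M.
Ksp = [Co²⁺][OH⁻]^2 = s(6.2×10⁻²)^2
s = 2.4×10⁻¹⁵ / (6.2×10⁻²)^2 = 6.2×10⁻¹³
s = 6.2×10⁻¹³ M

6.2×10⁻¹³ M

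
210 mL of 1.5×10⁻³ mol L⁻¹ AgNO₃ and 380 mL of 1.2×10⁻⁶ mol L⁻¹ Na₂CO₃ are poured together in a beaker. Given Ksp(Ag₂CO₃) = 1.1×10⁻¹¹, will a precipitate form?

The combined volume is 590 mL.
[Ag⁺] = (1.5×10⁻³)(210)/590 = 5.3×10⁻⁴ mol L⁻¹
[CO₃²⁻] = (1.2×10⁻⁶)(380)/590 = 7.7×10⁻⁷ mol L⁻¹
Q = [Ag⁺]^2[CO₃²⁻] = 2.2×10⁻¹³
Q = 2.2×10⁻¹³ < Ksp = 1.1×10⁻¹¹, so the solution is unsaturated and no precipitate forms.

No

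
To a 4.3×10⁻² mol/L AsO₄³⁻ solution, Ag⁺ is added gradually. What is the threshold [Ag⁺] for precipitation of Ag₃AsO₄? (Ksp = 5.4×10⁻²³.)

1.1×10⁻⁷ M

Precipitation of each salt begins when its ion product equals Ksp.
Ag₃AsO₄(s) ⇌ 3 Ag⁺(aq) + AsO₄³⁻(aq)
Ksp = [Ag⁺]^3[AsO₄³⁻] = [Ag⁺]^3(4.3×10⁻²)
[Ag⁺]^3 = 5.4×10⁻²³ / (4.3×10⁻²) = 1.3×10⁻²¹
[Ag⁺] = 1.1×10⁻⁷ mol/L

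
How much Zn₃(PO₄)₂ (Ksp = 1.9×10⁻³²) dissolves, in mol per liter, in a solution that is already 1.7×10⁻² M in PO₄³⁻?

1.3×10⁻¹⁰ M

Zn₃(PO₄)₂(s) ⇌ 3 Zn²⁺(aq) + 2 PO₄³⁻(aq)
PO₄³⁻ is already present at 1.7×10⁻² M. If s mol/L of Zn₃(PO₄)₂ dissolves, [Zn²⁺] = 3s while [PO₄³⁻] ≈ 1.7×10⁻² M.
Ksp = [Zn²⁺]^3[PO₄³⁻]^2 = (3s)^3(1.7×10⁻²)^2
(3s)^3 = 1.9×10⁻³² / (1.7×10⁻²)^2 = 6.6×10⁻²⁹
s = 1.3×10⁻¹⁰ M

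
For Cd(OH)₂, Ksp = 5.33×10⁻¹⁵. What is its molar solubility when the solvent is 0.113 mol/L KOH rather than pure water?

4.17×10⁻¹³ M

Cd(OH)₂(s) ⇌ Cd²⁺(aq) + 2 OH⁻(aq)
The solution already contains OH⁻ at 0.113 mol/L. Let s be the molar solubility of Cd(OH)₂.
[OH⁻] ≈ 0.113 mol/L (common ion dominates); [Cd²⁺] = s.
Ksp = [Cd²⁺][OH⁻]^2 = s(0.113)^2
s = 5.33×10⁻¹⁵ / (0.113)^2 = 4.17×10⁻¹³
s = 4.17×10⁻¹³ mol/L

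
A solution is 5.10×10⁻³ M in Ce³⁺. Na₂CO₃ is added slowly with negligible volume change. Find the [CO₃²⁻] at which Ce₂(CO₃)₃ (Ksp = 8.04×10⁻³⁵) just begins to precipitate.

A salt starts to precipitate once the ion product Q reaches its Ksp.
Ce₂(CO₃)₃(s) ⇌ 2 Ce³⁺(aq) + 3 CO₃²⁻(aq)
Ksp = [Ce³⁺]^2[CO₃²⁻]^3 = [CO₃²⁻]^3(5.10×10⁻³)^2
[CO₃²⁻]^3 = 8.04×10⁻³⁵ / (5.10×10⁻³)^2 = 3.09×10⁻³⁰
[CO₃²⁻] = 1.46×10⁻¹⁰ M

1.46×10⁻¹⁰ M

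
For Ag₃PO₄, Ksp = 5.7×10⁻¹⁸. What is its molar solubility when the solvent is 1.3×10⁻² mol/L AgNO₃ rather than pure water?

2.6×10⁻¹² M

Ag₃PO₄(s) ⇌ 3 Ag⁺(aq) + PO₄³⁻(aq)
With Ag⁺ already at 1.3×10⁻² mol/L and s small, take [Ag⁺] ≈ 1.3×10⁻² mol/L and [PO₄³⁻] = s.
Ksp = [Ag⁺]^3[PO₄³⁻] = (1.3×10⁻²)^3s
s = 5.7×10⁻¹⁸ / (1.3×10⁻²)^3 = 2.6×10⁻¹²
s = 2.6×10⁻¹² mol/L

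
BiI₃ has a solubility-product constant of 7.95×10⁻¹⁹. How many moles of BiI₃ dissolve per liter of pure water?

1.31×10⁻⁵ M

BiI₃(s) ⇌ Bi³⁺(aq) + 3 I⁻(aq)
With molar solubility s: [Bi³⁺] = s, [I⁻] = 3s.
Ksp = [Bi³⁺][I⁻]^3 = s · (3s)^3 = 27s^4
27s^4 = 7.95×10⁻¹⁹  ⇒  s^4 = 2.94×10⁻²⁰
s = (2.94×10⁻²⁰)^(1/4) = 1.31×10⁻⁵ mol/L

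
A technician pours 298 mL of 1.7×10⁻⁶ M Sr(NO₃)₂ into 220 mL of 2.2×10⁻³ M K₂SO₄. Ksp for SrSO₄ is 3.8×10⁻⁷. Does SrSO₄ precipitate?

No

The combined volume is 518 mL.
[Sr²⁺] = (1.7×10⁻⁶)(298)/518 = 9.8×10⁻⁷ M
[SO₄²⁻] = (2.2×10⁻³)(220)/518 = 9.3×10⁻⁴ M
Q = [Sr²⁺][SO₄²⁻] = 9.1×10⁻¹⁰
Q = 9.1×10⁻¹⁰ < Ksp = 3.8×10⁻⁷, so the solution is unsaturated and no precipitate forms.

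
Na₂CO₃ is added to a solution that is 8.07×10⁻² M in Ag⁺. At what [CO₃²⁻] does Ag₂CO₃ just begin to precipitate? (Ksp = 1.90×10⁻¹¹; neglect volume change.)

2.92×10⁻⁹ M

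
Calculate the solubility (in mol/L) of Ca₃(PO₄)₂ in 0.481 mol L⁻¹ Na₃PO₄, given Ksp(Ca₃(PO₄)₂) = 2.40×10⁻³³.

7.27×10⁻¹² M

Ca₃(PO₄)₂(s) ⇌ 3 Ca²⁺(aq) + 2 PO₄³⁻(aq)
With PO₄³⁻ already at 0.481 mol L⁻¹ and s small, take [PO₄³⁻] ≈ 0.481 mol L⁻¹ and [Ca²⁺] = 3s.
Ksp = [Ca²⁺]^3[PO₄³⁻]^2 = (3s)^3(0.481)^2
(3s)^3 = 2.40×10⁻³³ / (0.481)^2 = 1.04×10⁻³²
s = 7.27×10⁻¹² mol L⁻¹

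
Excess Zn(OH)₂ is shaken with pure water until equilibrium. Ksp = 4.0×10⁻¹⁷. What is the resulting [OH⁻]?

4.3×10⁻⁶ M

Zn(OH)₂(s) ⇌ Zn²⁺(aq) + 2 OH⁻(aq)
If s mol/L of Zn(OH)₂ dissolves, [Zn²⁺] = s and [OH⁻] = 2s.
Ksp = [Zn²⁺][OH⁻]^2 = s · (2s)^2 = 4s^3 = 4.0×10⁻¹⁷
s = 2.2×10⁻⁶ M
[OH⁻] = 2s = 4.3×10⁻⁶ M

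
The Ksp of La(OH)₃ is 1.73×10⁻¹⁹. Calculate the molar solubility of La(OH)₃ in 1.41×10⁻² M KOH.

La(OH)₃(s) ⇌ La³⁺(aq) + 3 OH⁻(aq)
Let s be the solubility of La(OH)₃ here. The common ion gives [OH⁻] ≈ 1.41×10⁻² M, and [La³⁺] = s.
Ksp = [La³⁺][OH⁻]^3 = s(1.41×10⁻²)^3
s = 1.73×10⁻¹⁹ / (1.41×10⁻²)^3 = 6.17×10⁻¹⁴
s = 6.17×10⁻¹⁴ M

6.17×10⁻¹⁴ M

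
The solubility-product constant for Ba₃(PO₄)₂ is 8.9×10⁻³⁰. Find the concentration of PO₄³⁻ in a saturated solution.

1.2×10⁻⁶ M

Ba₃(PO₄)₂(s) ⇌ 3 Ba²⁺(aq) + 2 PO₄³⁻(aq)
If s mol/L of Ba₃(PO₄)₂ dissolves, [Ba²⁺] = 3s and [PO₄³⁻] = 2s.
Ksp = [Ba²⁺]^3[PO₄³⁻]^2 = (3s)^3 · (2s)^2 = 108s^5 = 8.9×10⁻³⁰
s = 6.1×10⁻⁷ mol L⁻¹
[PO₄³⁻] = 2s = 1.2×10⁻⁶ mol L⁻¹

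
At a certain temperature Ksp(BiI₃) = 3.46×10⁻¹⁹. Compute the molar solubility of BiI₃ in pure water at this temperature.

BiI₃(s) ⇌ Bi³⁺(aq) + 3 I⁻(aq)
If s mol/L of BiI₃ dissolves, [Bi³⁺] = s and [I⁻] = 3s.
Ksp = [Bi³⁺][I⁻]^3 = s · (3s)^3 = 27s^4
27s^4 = 3.46×10⁻¹⁹  ⇒  s^4 = 1.28×10⁻²⁰
s = (1.28×10⁻²⁰)^(1/4) = 1.06×10⁻⁵ M

1.06×10⁻⁵ M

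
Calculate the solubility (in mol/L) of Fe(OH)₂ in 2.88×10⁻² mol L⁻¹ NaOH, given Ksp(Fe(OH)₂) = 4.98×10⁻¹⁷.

6.00×10⁻¹⁴ M

Fe(OH)₂(s) ⇌ Fe²⁺(aq) + 2 OH⁻(aq)
Let s be the solubility of Fe(OH)₂ here. The common ion gives [OH⁻] ≈ 2.88×10⁻² mol L⁻¹, and [Fe²⁺] = s.
Ksp = [Fe²⁺][OH⁻]^2 = s(2.88×10⁻²)^2
s = 4.98×10⁻¹⁷ / (2.88×10⁻²)^2 = 6.00×10⁻¹⁴
s = 6.00×10⁻¹⁴ mol L⁻¹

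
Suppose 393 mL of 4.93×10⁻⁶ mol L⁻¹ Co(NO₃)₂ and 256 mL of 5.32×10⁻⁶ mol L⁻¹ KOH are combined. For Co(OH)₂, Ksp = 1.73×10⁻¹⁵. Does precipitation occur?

No

The combined volume is 649 mL.
[Co²⁺] = (4.93×10⁻⁶)(393)/649 = 2.99×10⁻⁶ mol L⁻¹
[OH⁻] = (5.32×10⁻⁶)(256)/649 = 2.10×10⁻⁶ mol L⁻¹
Q = [Co²⁺][OH⁻]^2 = 1.31×10⁻¹⁷
Q < Ksp (1.31×10⁻¹⁷ vs 1.73×10⁻¹⁵); the solution remains unsaturated and no precipitate forms.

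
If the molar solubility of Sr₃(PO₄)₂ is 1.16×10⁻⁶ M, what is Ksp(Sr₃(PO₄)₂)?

Sr₃(PO₄)₂(s) ⇌ 3 Sr²⁺(aq) + 2 PO₄³⁻(aq)
For each mole of Sr₃(PO₄)₂ that dissolves per liter, [Sr²⁺] = 3s and [PO₄³⁻] = 2s; let s denote this solubility.
Ksp = [Sr²⁺]^3[PO₄³⁻]^2 = (3s)^3 · (2s)^2 = 108s^5
Ksp = 108 × (1.16×10⁻⁶)^5 = 2.27×10⁻²⁸

Ksp = 2.27×10⁻²⁸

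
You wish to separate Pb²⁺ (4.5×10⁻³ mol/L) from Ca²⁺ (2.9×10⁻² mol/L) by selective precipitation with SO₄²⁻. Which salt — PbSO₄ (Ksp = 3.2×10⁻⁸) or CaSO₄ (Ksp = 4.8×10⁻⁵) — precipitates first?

PbSO₄

The threshold for precipitation is Q = Ksp.
For PbSO₄: [SO₄²⁻] = (Ksp/[Pb²⁺]) = 7.1×10⁻⁶ mol/L
For CaSO₄: [SO₄²⁻] = (Ksp/[Ca²⁺]) = 1.7×10⁻³ mol/L
Since PbSO₄ needs less SO₄²⁻ to reach saturation, it precipitates first.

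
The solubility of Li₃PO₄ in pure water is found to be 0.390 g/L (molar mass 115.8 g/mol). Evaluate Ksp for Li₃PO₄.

Ksp = 3.47×10⁻⁹

Convert to molarity: s = 0.390 / 115.8 = 3.3679×10⁻³ mol/L
Li₃PO₄(s) ⇌ 3 Li⁺(aq) + PO₄³⁻(aq)
Let s be the molar solubility. Then [Li⁺] = 3s and [PO₄³⁻] = s.
Ksp = [Li⁺]^3[PO₄³⁻] = (3s)^3 · s = 27s^4
Ksp = 27 × (3.3679×10⁻³)^4 = 3.47×10⁻⁹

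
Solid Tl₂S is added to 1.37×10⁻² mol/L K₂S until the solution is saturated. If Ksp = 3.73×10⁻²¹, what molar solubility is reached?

2.61×10⁻¹⁰ M

Tl₂S(s) ⇌ 2 Tl⁺(aq) + S²⁻(aq)
With S²⁻ already at 1.37×10⁻² mol/L and s small, take [S²⁻] ≈ 1.37×10⁻² mol/L and [Tl⁺] = 2s.
Ksp = [Tl⁺]^2[S²⁻] = (2s)^2(1.37×10⁻²)
(2s)^2 = 3.73×10⁻²¹ / (1.37×10⁻²) = 2.72×10⁻¹⁹
s = 2.61×10⁻¹⁰ mol/L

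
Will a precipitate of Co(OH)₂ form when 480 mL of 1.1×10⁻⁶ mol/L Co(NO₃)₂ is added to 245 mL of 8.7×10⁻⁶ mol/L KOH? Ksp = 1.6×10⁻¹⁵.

Total volume after mixing = 480 + 245 = 725 mL.
[Co²⁺] = (1.1×10⁻⁶)(480)/725 = 7.3×10⁻⁷ mol/L
[OH⁻] = (8.7×10⁻⁶)(245)/725 = 2.9×10⁻⁶ mol/L
Q = [Co²⁺][OH⁻]^2 = 6.3×10⁻¹⁸
Q < Ksp (6.3×10⁻¹⁸ vs 1.6×10⁻¹⁵); the solution remains unsaturated and no precipitate forms.

No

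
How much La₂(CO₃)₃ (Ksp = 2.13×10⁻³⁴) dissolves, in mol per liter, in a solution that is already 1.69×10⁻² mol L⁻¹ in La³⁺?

La₂(CO₃)₃(s) ⇌ 2 La³⁺(aq) + 3 CO₃²⁻(aq)
The solution already contains La³⁺ at 1.69×10⁻² mol L⁻¹. Let s be the molar solubility of La₂(CO₃)₃.
[La³⁺] ≈ 1.69×10⁻² mol L⁻¹ (common ion dominates); [CO₃²⁻] = 3s.
Ksp = [La³⁺]^2[CO₃²⁻]^3 = (1.69×10⁻²)^2(3s)^3
(3s)^3 = 2.13×10⁻³⁴ / (1.69×10⁻²)^2 = 7.46×10⁻³¹
s = 3.02×10⁻¹¹ mol L⁻¹

3.02×10⁻¹¹ M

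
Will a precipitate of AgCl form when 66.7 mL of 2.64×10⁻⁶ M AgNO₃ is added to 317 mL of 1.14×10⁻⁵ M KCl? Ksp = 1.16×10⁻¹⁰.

No

After mixing, V = 66.7 mL + 317 mL = 383.7 mL.
[Ag⁺] = (2.64×10⁻⁶)(66.7)/383.7 = 4.59×10⁻⁷ M
[Cl⁻] = (1.14×10⁻⁵)(317)/383.7 = 9.42×10⁻⁶ M
Q = [Ag⁺][Cl⁻] = 4.32×10⁻¹²
Q = 4.32×10⁻¹² < Ksp = 1.16×10⁻¹⁰, so the solution is unsaturated and no precipitate forms.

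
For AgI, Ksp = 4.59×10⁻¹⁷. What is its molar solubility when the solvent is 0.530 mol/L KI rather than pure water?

AgI(s) ⇌ Ag⁺(aq) + I⁻(aq)
The solution already contains I⁻ at 0.530 mol/L. Let s be the molar solubility of AgI.
[I⁻] ≈ 0.530 mol/L (common ion dominates); [Ag⁺] = s.
Ksp = [Ag⁺][I⁻] = s(0.530)
s = 4.59×10⁻¹⁷ / (0.530) = 8.66×10⁻¹⁷
s = 8.66×10⁻¹⁷ mol/L

8.66×10⁻¹⁷ M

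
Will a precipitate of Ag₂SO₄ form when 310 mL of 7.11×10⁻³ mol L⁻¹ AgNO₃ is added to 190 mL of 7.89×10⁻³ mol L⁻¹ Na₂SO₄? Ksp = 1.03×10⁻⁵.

No

The combined volume is 500 mL.
[Ag⁺] = (7.11×10⁻³)(310)/500 = 4.41×10⁻³ mol L⁻¹
[SO₄²⁻] = (7.89×10⁻³)(190)/500 = 3.00×10⁻³ mol L⁻¹
Q = [Ag⁺]^2[SO₄²⁻] = 5.83×10⁻⁸
Q = 5.83×10⁻⁸ < Ksp = 1.03×10⁻⁵, so the solution is unsaturated and no precipitate forms.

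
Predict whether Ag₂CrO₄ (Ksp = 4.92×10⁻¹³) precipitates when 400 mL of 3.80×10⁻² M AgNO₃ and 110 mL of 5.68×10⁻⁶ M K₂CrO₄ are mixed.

Total volume after mixing = 400 + 110 = 510 mL.
[Ag⁺] = (3.80×10⁻²)(400)/510 = 2.98×10⁻² M
[CrO₄²⁻] = (5.68×10⁻⁶)(110)/510 = 1.23×10⁻⁶ M
Q = [Ag⁺]^2[CrO₄²⁻] = 1.09×10⁻⁹
Because Q > Ksp (1.09×10⁻⁹ vs 4.92×10⁻¹³), a precipitate of Ag₂CrO₄ forms.

Yes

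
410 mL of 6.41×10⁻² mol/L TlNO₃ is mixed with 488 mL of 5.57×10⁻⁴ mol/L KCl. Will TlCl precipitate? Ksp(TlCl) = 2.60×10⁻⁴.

No

Total volume after mixing = 410 + 488 = 898 mL.
[Tl⁺] = (6.41×10⁻²)(410)/898 = 2.93×10⁻² mol/L
[Cl⁻] = (5.57×10⁻⁴)(488)/898 = 3.03×10⁻⁴ mol/L
Q = [Tl⁺][Cl⁻] = 8.86×10⁻⁶
Q < Ksp (8.86×10⁻⁶ vs 2.60×10⁻⁴); the solution remains unsaturated and no precipitate forms.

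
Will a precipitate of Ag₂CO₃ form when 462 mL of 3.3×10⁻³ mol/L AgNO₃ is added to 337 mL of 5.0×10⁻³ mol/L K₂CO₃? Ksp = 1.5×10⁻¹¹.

Yes

Total volume after mixing = 462 + 337 = 799 mL.
[Ag⁺] = (3.3×10⁻³)(462)/799 = 1.9×10⁻³ mol/L
[CO₃²⁻] = (5.0×10⁻³)(337)/799 = 2.1×10⁻³ mol/L
Q = [Ag⁺]^2[CO₃²⁻] = 7.7×10⁻⁹
Because Q > Ksp (7.7×10⁻⁹ vs 1.5×10⁻¹¹), a precipitate of Ag₂CO₃ forms.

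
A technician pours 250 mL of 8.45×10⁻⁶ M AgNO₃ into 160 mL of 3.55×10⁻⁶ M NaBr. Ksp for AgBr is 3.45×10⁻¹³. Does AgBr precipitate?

Yes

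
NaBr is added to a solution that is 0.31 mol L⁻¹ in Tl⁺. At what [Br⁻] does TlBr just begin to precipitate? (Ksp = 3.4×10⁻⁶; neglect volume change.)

1.1×10⁻⁵ M

Precipitation begins when Q = Ksp.
TlBr(s) ⇌ Tl⁺(aq) + Br⁻(aq)
Ksp = [Tl⁺][Br⁻] = [Br⁻](0.31)
[Br⁻] = 3.4×10⁻⁶ / (0.31) = 1.1×10⁻⁵
[Br⁻] = 1.1×10⁻⁵ mol L⁻¹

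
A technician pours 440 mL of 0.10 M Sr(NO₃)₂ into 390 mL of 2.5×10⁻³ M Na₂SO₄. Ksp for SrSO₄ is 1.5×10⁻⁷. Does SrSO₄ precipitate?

Yes

After mixing, V = 440 mL + 390 mL = 830 mL.
[Sr²⁺] = (0.10)(440)/830 = 5.3×10⁻² M
[SO₄²⁻] = (2.5×10⁻³)(390)/830 = 1.2×10⁻³ M
Q = [Sr²⁺][SO₄²⁻] = 6.2×10⁻⁵
Q = 6.2×10⁻⁵ > Ksp = 1.5×10⁻⁷, so the solution is supersaturated and SrSO₄ precipitates.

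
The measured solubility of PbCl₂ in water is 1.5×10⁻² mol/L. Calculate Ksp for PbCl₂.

PbCl₂(s) ⇌ Pb²⁺(aq) + 2 Cl⁻(aq)
Call the molar solubility s, so that [Pb²⁺] = s and [Cl⁻] = 2s.
Ksp = [Pb²⁺][Cl⁻]^2 = s · (2s)^2 = 4s^3
Ksp = 4 × (1.5×10⁻²)^3 = 1.4×10⁻⁵

Ksp = 1.4×10⁻⁵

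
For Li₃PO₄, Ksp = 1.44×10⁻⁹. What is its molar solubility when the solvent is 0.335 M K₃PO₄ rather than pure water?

5.42×10⁻⁴ M

Li₃PO₄(s) ⇌ 3 Li⁺(aq) + PO₄³⁻(aq)
Let s be the solubility of Li₃PO₄ here. The common ion gives [PO₄³⁻] ≈ 0.335 M, and [Li⁺] = 3s.
Ksp = [Li⁺]^3[PO₄³⁻] = (3s)^3(0.335)
(3s)^3 = 1.44×10⁻⁹ / (0.335) = 4.30×10⁻⁹
s = 5.42×10⁻⁴ M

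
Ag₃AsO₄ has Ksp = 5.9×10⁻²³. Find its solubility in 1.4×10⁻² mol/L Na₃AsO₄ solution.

5.4×10⁻⁸ M

Ag₃AsO₄(s) ⇌ 3 Ag⁺(aq) + AsO₄³⁻(aq)
With AsO₄³⁻ already at 1.4×10⁻² mol/L and s small, take [AsO₄³⁻] ≈ 1.4×10⁻² mol/L and [Ag⁺] = 3s.
Ksp = [Ag⁺]^3[AsO₄³⁻] = (3s)^3(1.4×10⁻²)
(3s)^3 = 5.9×10⁻²³ / (1.4×10⁻²) = 4.2×10⁻²¹
s = 5.4×10⁻⁸ mol/L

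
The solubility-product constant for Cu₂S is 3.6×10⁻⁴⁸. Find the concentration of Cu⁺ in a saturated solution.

1.9×10⁻¹⁶ M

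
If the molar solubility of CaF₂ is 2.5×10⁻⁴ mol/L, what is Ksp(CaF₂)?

Ksp = 6.3×10⁻¹¹

CaF₂(s) ⇌ Ca²⁺(aq) + 2 F⁻(aq)
Call the molar solubility s, so that [Ca²⁺] = s and [F⁻] = 2s.
Ksp = [Ca²⁺][F⁻]^2 = s · (2s)^2 = 4s^3
Ksp = 4 × (2.5×10⁻⁴)^3 = 6.3×10⁻¹¹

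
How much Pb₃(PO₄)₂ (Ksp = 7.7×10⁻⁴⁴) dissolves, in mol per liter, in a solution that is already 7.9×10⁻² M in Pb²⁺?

Pb₃(PO₄)₂(s) ⇌ 3 Pb²⁺(aq) + 2 PO₄³⁻(aq)
Let s be the solubility of Pb₃(PO₄)₂ here. The common ion gives [Pb²⁺] ≈ 7.9×10⁻² M, and [PO₄³⁻] = 2s.
Ksp = [Pb²⁺]^3[PO₄³⁻]^2 = (7.9×10⁻²)^3(2s)^2
(2s)^2 = 7.7×10⁻⁴⁴ / (7.9×10⁻²)^3 = 1.6×10⁻⁴⁰
s = 6.2×10⁻²¹ M

6.2×10⁻²¹ M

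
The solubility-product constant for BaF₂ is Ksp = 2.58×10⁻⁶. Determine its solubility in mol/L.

8.64×10⁻³ M

BaF₂(s) ⇌ Ba²⁺(aq) + 2 F⁻(aq)
With molar solubility s: [Ba²⁺] = s, [F⁻] = 2s.
Ksp = [Ba²⁺][F⁻]^2 = s · (2s)^2 = 4s^3
4s^3 = 2.58×10⁻⁶  ⇒  s^3 = 6.45×10⁻⁷
s = 8.64×10⁻³ M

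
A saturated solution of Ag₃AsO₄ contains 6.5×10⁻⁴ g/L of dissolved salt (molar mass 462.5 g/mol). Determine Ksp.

Ksp = 1.1×10⁻²²

Convert to molarity: s = 6.5×10⁻⁴ / 462.5 = 1.405×10⁻⁶ mol/L
Ag₃AsO₄(s) ⇌ 3 Ag⁺(aq) + AsO₄³⁻(aq)
With molar solubility s: [Ag⁺] = 3s, [AsO₄³⁻] = s.
Ksp = [Ag⁺]^3[AsO₄³⁻] = (3s)^3 · s = 27s^4
Ksp = 27 × (1.405×10⁻⁶)^4 = 1.1×10⁻²²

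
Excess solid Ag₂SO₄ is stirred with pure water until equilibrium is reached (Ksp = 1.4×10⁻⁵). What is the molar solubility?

Ag₂SO₄(s) ⇌ 2 Ag⁺(aq) + SO₄²⁻(aq)
With molar solubility s: [Ag⁺] = 2s, [SO₄²⁻] = s.
Ksp = [Ag⁺]^2[SO₄²⁻] = (2s)^2 · s = 4s^3
4s^3 = 1.4×10⁻⁵  ⇒  s^3 = 3.5×10⁻⁶
s = (3.5×10⁻⁶)^(1/3) = 1.5×10⁻² mol/L

1.5×10⁻² M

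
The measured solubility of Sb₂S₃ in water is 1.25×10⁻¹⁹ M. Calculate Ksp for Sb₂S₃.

Ksp = 3.30×10⁻⁹³

Sb₂S₃(s) ⇌ 2 Sb³⁺(aq) + 3 S²⁻(aq)
With molar solubility s: [Sb³⁺] = 2s, [S²⁻] = 3s.
Ksp = [Sb³⁺]^2[S²⁻]^3 = (2s)^2 · (3s)^3 = 108s^5
Ksp = 108 × (1.25×10⁻¹⁹)^5 = 3.30×10⁻⁹³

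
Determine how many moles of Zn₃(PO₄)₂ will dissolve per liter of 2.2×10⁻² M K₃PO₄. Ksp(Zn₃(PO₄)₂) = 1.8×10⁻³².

Zn₃(PO₄)₂(s) ⇌ 3 Zn²⁺(aq) + 2 PO₄³⁻(aq)
Let s be the solubility of Zn₃(PO₄)₂ here. The common ion gives [PO₄³⁻] ≈ 2.2×10⁻² M, and [Zn²⁺] = 3s.
Ksp = [Zn²⁺]^3[PO₄³⁻]^2 = (3s)^3(2.2×10⁻²)^2
(3s)^3 = 1.8×10⁻³² / (2.2×10⁻²)^2 = 3.7×10⁻²⁹
s = 1.1×10⁻¹⁰ M

1.1×10⁻¹⁰ M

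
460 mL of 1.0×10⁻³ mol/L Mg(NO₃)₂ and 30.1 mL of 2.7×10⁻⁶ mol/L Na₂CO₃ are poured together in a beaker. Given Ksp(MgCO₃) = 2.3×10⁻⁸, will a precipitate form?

Total volume after mixing = 460 + 30.1 = 490.1 mL.
[Mg²⁺] = (1.0×10⁻³)(460)/490.1 = 9.4×10⁻⁴ mol/L
[CO₃²⁻] = (2.7×10⁻⁶)(30.1)/490.1 = 1.7×10⁻⁷ mol/L
Q = [Mg²⁺][CO₃²⁻] = 1.6×10⁻¹⁰
Since Q (1.6×10⁻¹⁰) is less than Ksp (2.3×10⁻⁸), no MgCO₃ precipitates.

No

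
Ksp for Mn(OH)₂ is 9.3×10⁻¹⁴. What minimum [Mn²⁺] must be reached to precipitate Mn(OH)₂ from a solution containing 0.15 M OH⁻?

4.1×10⁻¹² M

A salt starts to precipitate once the ion product Q reaches its Ksp.
Mn(OH)₂(s) ⇌ Mn²⁺(aq) + 2 OH⁻(aq)
Ksp = [Mn²⁺][OH⁻]^2 = [Mn²⁺](0.15)^2
[Mn²⁺] = 9.3×10⁻¹⁴ / (0.15)^2 = 4.1×10⁻¹²
[Mn²⁺] = 4.1×10⁻¹² M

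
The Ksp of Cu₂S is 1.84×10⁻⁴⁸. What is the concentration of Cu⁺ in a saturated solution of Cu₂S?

Cu₂S(s) ⇌ 2 Cu⁺(aq) + S²⁻(aq)
If s mol/L of Cu₂S dissolves, [Cu⁺] = 2s and [S²⁻] = s.
Ksp = [Cu⁺]^2[S²⁻] = (2s)^2 · s = 4s^3 = 1.84×10⁻⁴⁸
s = 7.72×10⁻¹⁷ mol L⁻¹
[Cu⁺] = 2s = 1.54×10⁻¹⁶ mol L⁻¹

1.54×10⁻¹⁶ M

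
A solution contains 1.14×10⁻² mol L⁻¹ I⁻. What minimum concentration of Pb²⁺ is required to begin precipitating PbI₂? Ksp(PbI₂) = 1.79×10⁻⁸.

1.38×10⁻⁴ M

Each salt precipitates once Q = Ksp for that salt.
PbI₂(s) ⇌ Pb²⁺(aq) + 2 I⁻(aq)
Ksp = [Pb²⁺][I⁻]^2 = [Pb²⁺](1.14×10⁻²)^2
[Pb²⁺] = 1.79×10⁻⁸ / (1.14×10⁻²)^2 = 1.38×10⁻⁴
[Pb²⁺] = 1.38×10⁻⁴ mol L⁻¹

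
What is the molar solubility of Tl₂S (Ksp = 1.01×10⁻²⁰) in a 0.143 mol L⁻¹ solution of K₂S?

1.33×10⁻¹⁰ M

Tl₂S(s) ⇌ 2 Tl⁺(aq) + S²⁻(aq)
With S²⁻ already at 0.143 mol L⁻¹ and s small, take [S²⁻] ≈ 0.143 mol L⁻¹ and [Tl⁺] = 2s.
Ksp = [Tl⁺]^2[S²⁻] = (2s)^2(0.143)
(2s)^2 = 1.01×10⁻²⁰ / (0.143) = 7.06×10⁻²⁰
s = 1.33×10⁻¹⁰ mol L⁻¹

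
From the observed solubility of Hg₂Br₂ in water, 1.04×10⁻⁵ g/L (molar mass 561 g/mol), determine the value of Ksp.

Ksp = 2.55×10⁻²³

Convert to molarity: s = 1.04×10⁻⁵ / 561 = 1.8538×10⁻⁸ mol/L
Hg₂Br₂(s) ⇌ Hg₂²⁺(aq) + 2 Br⁻(aq)
Call the molar solubility s, so that [Hg₂²⁺] = s and [Br⁻] = 2s.
Ksp = [Hg₂²⁺][Br⁻]^2 = s · (2s)^2 = 4s^3
Ksp = 4 × (1.8538×10⁻⁸)^3 = 2.55×10⁻²³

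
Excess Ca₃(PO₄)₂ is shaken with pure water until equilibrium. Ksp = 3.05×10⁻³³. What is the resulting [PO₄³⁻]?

Ca₃(PO₄)₂(s) ⇌ 3 Ca²⁺(aq) + 2 PO₄³⁻(aq)
Call the molar solubility s, so that [Ca²⁺] = 3s and [PO₄³⁻] = 2s.
Ksp = [Ca²⁺]^3[PO₄³⁻]^2 = (3s)^3 · (2s)^2 = 108s^5 = 3.05×10⁻³³
s = 1.23×10⁻⁷ M
[PO₄³⁻] = 2s = 2.46×10⁻⁷ M

2.46×10⁻⁷ M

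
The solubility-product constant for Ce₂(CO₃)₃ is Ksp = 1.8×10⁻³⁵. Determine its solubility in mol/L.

4.4×10⁻⁸ M

Ce₂(CO₃)₃(s) ⇌ 2 Ce³⁺(aq) + 3 CO₃²⁻(aq)
For each mole of Ce₂(CO₃)₃ that dissolves per liter, [Ce³⁺] = 2s and [CO₃²⁻] = 3s; let s denote this solubility.
Ksp = [Ce³⁺]^2[CO₃²⁻]^3 = (2s)^2 · (3s)^3 = 108s^5
108s^5 = 1.8×10⁻³⁵  ⇒  s^5 = 1.7×10⁻³⁷
s = (1.7×10⁻³⁷)^(1/5) = 4.4×10⁻⁸ mol/L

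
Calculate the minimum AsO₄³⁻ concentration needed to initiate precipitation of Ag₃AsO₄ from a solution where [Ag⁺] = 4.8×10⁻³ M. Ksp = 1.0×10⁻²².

9.0×10⁻¹⁶ M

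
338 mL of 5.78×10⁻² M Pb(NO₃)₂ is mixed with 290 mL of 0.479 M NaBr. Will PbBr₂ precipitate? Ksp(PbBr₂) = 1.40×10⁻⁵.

Total volume after mixing = 338 + 290 = 628 mL.
[Pb²⁺] = (5.78×10⁻²)(338)/628 = 3.11×10⁻² M
[Br⁻] = (0.479)(290)/628 = 0.221 M
Q = [Pb²⁺][Br⁻]^2 = 1.52×10⁻³
Q = 1.52×10⁻³ > Ksp = 1.40×10⁻⁵, so the solution is supersaturated and PbBr₂ precipitates.

Yes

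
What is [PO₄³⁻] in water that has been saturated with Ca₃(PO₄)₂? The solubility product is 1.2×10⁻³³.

2.0×10⁻⁷ M

Ca₃(PO₄)₂(s) ⇌ 3 Ca²⁺(aq) + 2 PO₄³⁻(aq)
If s mol/L of Ca₃(PO₄)₂ dissolves, [Ca²⁺] = 3s and [PO₄³⁻] = 2s.
Ksp = [Ca²⁺]^3[PO₄³⁻]^2 = (3s)^3 · (2s)^2 = 108s^5 = 1.2×10⁻³³
s = 1.0×10⁻⁷ mol/L
[PO₄³⁻] = 2s = 2.0×10⁻⁷ mol/L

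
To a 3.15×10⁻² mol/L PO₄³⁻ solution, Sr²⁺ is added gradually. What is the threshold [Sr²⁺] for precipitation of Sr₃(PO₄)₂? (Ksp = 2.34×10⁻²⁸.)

6.18×10⁻⁹ M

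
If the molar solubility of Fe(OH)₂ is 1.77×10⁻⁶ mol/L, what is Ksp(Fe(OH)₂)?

Fe(OH)₂(s) ⇌ Fe²⁺(aq) + 2 OH⁻(aq)
For each mole of Fe(OH)₂ that dissolves per liter, [Fe²⁺] = s and [OH⁻] = 2s; let s denote this solubility.
Ksp = [Fe²⁺][OH⁻]^2 = s · (2s)^2 = 4s^3
Ksp = 4 × (1.77×10⁻⁶)^3 = 2.22×10⁻¹⁷

Ksp = 2.22×10⁻¹⁷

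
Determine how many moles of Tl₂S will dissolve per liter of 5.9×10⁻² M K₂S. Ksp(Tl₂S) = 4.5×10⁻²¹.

1.4×10⁻¹⁰ M

Tl₂S(s) ⇌ 2 Tl⁺(aq) + S²⁻(aq)
The solution already contains S²⁻ at 5.9×10⁻² M. Let s be the molar solubility of Tl₂S.
[S²⁻] ≈ 5.9×10⁻² M (common ion dominates); [Tl⁺] = 2s.
Ksp = [Tl⁺]^2[S²⁻] = (2s)^2(5.9×10⁻²)
(2s)^2 = 4.5×10⁻²¹ / (5.9×10⁻²) = 7.6×10⁻²⁰
s = 1.4×10⁻¹⁰ M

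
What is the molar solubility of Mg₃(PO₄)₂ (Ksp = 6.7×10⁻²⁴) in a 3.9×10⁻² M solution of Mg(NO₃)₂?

1.7×10⁻¹⁰ M

Mg₃(PO₄)₂(s) ⇌ 3 Mg²⁺(aq) + 2 PO₄³⁻(aq)
With Mg²⁺ already at 3.9×10⁻² M and s small, take [Mg²⁺] ≈ 3.9×10⁻² M and [PO₄³⁻] = 2s.
Ksp = [Mg²⁺]^3[PO₄³⁻]^2 = (3.9×10⁻²)^3(2s)^2
(2s)^2 = 6.7×10⁻²⁴ / (3.9×10⁻²)^3 = 1.1×10⁻¹⁹
s = 1.7×10⁻¹⁰ M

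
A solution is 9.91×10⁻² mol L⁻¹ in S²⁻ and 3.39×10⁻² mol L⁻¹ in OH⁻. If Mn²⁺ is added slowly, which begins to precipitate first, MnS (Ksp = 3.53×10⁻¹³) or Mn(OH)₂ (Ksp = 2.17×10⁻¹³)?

Precipitation begins when Q = Ksp.
For MnS: [Mn²⁺] = (Ksp/[S²⁻]) = 3.56×10⁻¹² mol L⁻¹
For Mn(OH)₂: [Mn²⁺] = (Ksp/[OH⁻]^2) = 1.89×10⁻¹⁰ mol L⁻¹
The smaller threshold [Mn²⁺] is reached first, so MnS precipitates first.

MnS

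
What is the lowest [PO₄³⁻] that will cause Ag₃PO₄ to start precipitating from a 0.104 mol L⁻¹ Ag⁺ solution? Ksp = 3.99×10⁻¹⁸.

The threshold for precipitation is Q = Ksp.
Ag₃PO₄(s) ⇌ 3 Ag⁺(aq) + PO₄³⁻(aq)
Ksp = [Ag⁺]^3[PO₄³⁻] = [PO₄³⁻](0.104)^3
[PO₄³⁻] = 3.99×10⁻¹⁸ / (0.104)^3 = 3.55×10⁻¹⁵
[PO₄³⁻] = 3.55×10⁻¹⁵ mol L⁻¹

3.55×10⁻¹⁵ M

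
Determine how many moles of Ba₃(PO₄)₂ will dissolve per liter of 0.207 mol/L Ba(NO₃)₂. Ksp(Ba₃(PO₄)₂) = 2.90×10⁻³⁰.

9.04×10⁻¹⁵ M

Ba₃(PO₄)₂(s) ⇌ 3 Ba²⁺(aq) + 2 PO₄³⁻(aq)
Let s be the solubility of Ba₃(PO₄)₂ here. The common ion gives [Ba²⁺] ≈ 0.207 mol/L, and [PO₄³⁻] = 2s.
Ksp = [Ba²⁺]^3[PO₄³⁻]^2 = (0.207)^3(2s)^2
(2s)^2 = 2.90×10⁻³⁰ / (0.207)^3 = 3.27×10⁻²⁸
s = 9.04×10⁻¹⁵ mol/L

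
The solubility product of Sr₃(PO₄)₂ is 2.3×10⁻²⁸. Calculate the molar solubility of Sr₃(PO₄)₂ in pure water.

Sr₃(PO₄)₂(s) ⇌ 3 Sr²⁺(aq) + 2 PO₄³⁻(aq)
With molar solubility s: [Sr²⁺] = 3s, [PO₄³⁻] = 2s.
Ksp = [Sr²⁺]^3[PO₄³⁻]^2 = (3s)^3 · (2s)^2 = 108s^5
108s^5 = 2.3×10⁻²⁸  ⇒  s^5 = 2.1×10⁻³⁰
Taking the 5th root, s = 1.2×10⁻⁶ M.

1.2×10⁻⁶ M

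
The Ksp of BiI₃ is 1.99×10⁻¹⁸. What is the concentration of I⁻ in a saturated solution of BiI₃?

4.94×10⁻⁵ M

BiI₃(s) ⇌ Bi³⁺(aq) + 3 I⁻(aq)
For each mole of BiI₃ that dissolves per liter, [Bi³⁺] = s and [I⁻] = 3s; let s denote this solubility.
Ksp = [Bi³⁺][I⁻]^3 = s · (3s)^3 = 27s^4 = 1.99×10⁻¹⁸
s = 1.65×10⁻⁵ M
[I⁻] = 3s = 4.94×10⁻⁵ M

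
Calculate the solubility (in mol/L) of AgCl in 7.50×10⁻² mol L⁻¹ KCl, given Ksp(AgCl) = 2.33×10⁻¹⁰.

AgCl(s) ⇌ Ag⁺(aq) + Cl⁻(aq)
Cl⁻ is already present at 7.50×10⁻² mol L⁻¹. If s mol/L of AgCl dissolves, [Ag⁺] = s while [Cl⁻] ≈ 7.50×10⁻² mol L⁻¹.
Ksp = [Ag⁺][Cl⁻] = s(7.50×10⁻²)
s = 2.33×10⁻¹⁰ / (7.50×10⁻²) = 3.11×10⁻⁹
s = 3.11×10⁻⁹ mol L⁻¹

3.11×10⁻⁹ M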